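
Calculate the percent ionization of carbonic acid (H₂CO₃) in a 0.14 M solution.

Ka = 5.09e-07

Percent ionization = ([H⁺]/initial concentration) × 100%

Using Ka equilibrium: x² + Ka×x - Ka×C = 0. Solving: [H⁺] = 2.6669e-04. Percent = (2.6669e-04/0.14) × 100

Percent ionization = 0.19%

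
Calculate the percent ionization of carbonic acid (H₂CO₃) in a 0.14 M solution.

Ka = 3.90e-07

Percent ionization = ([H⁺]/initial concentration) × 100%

Using Ka equilibrium: x² + Ka×x - Ka×C = 0. Solving: [H⁺] = 2.3347e-04. Percent = (2.3347e-04/0.14) × 100

Percent ionization = 0.167%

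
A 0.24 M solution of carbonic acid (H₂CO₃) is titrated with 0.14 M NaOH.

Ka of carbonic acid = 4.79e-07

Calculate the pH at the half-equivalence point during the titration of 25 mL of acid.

At half-equivalence [HA] = [A⁻], so Henderson-Hasselbalch gives pH = pKa = -log(4.79e-07) = 6.32.

pH = pKa = 6.32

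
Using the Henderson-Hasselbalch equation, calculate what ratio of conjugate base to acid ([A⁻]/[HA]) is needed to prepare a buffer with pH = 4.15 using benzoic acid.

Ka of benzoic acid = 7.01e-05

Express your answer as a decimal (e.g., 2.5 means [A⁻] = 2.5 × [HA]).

pKa = -log(7.01e-05) = 4.1543. pH = pKa + log([A⁻]/[HA]), so log([A⁻]/[HA]) = pH − pKa = 4.15 − 4.1543 = -0.0043. [A⁻]/[HA] = 10^(-0.0043) = 0.990

[A⁻]/[HA] = 0.990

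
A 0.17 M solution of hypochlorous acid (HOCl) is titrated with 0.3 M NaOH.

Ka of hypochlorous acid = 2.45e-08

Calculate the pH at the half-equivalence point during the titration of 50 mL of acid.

At half-equivalence [HA] = [A⁻], so Henderson-Hasselbalch gives pH = pKa = -log(2.45e-08) = 7.61.

pH = pKa = 7.61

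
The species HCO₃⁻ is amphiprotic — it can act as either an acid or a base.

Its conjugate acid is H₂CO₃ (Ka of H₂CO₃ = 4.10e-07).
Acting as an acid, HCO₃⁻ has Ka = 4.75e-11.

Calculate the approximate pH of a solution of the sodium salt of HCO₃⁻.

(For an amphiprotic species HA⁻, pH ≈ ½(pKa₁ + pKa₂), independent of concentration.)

pKa₁ = -log(4.10e-07) = 6.39; pKa₂ = -log(4.75e-11) = 10.32. For an amphiprotic species, pH ≈ ½(pKa₁ + pKa₂) = ½(6.39 + 10.32) = 8.36.

pH = 8.36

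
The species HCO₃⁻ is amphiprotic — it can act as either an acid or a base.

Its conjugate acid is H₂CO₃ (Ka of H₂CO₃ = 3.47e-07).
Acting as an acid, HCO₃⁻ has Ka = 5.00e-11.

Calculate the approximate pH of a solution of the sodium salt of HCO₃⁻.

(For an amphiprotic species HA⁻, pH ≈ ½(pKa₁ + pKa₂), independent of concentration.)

pKa₁ = -log(3.47e-07) = 6.46; pKa₂ = -log(5.00e-11) = 10.30. For an amphiprotic species, pH ≈ ½(pKa₁ + pKa₂) = ½(6.46 + 10.30) = 8.38.

pH = 8.38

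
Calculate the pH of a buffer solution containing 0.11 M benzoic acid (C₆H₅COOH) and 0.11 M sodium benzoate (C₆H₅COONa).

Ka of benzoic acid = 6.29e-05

pKa = -log(6.29e-05) = 4.20. pH = pKa + log([A⁻]/[HA]) = 4.20 + log(0.11/0.11)

pH = 4.20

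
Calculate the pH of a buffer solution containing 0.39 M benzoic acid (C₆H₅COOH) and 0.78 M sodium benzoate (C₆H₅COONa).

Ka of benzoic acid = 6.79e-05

pKa = -log(6.79e-05) = 4.17. pH = pKa + log([A⁻]/[HA]) = 4.17 + log(0.78/0.39)

pH = 4.47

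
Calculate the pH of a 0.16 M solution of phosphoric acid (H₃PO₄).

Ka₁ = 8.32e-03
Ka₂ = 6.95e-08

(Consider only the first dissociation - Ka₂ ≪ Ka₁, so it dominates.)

First dissociation dominates. From Ka₁ = [H⁺][HA⁻]/[H₂A], x² + Ka₁·x − Ka₁·C = 0 with C = 0.16 M and Ka₁ = 8.32e-03. Solving: [H⁺] = (−Ka₁ + √(Ka₁² + 4·Ka₁·C)) / 2 = 3.2562e-02 M. pH = -log(3.2562e-02) = 1.49.

pH = 1.49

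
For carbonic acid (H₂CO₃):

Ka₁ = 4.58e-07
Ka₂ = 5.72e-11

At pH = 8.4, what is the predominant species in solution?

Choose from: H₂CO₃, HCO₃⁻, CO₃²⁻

pKa₁ = 6.34, pKa₂ = 10.24. For a polyprotic acid the predominant species crosses at each pKa: below pKa_n the protonated form dominates, above it the deprotonated form does. At pH = 8.4, the predominant species is HCO₃⁻.

HCO₃⁻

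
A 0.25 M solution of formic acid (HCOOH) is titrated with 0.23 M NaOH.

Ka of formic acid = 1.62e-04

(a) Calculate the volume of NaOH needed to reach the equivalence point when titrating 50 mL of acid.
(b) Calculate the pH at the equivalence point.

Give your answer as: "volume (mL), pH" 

moles acid = 0.25 × 50/1000 = 0.0125 mol; V_base = moles/0.23 × 1000 = 54.3 mL. At equivalence only the conjugate base is present: [A⁻] = 0.0125/0.104 = 1.1979e-01 M. Kb = Kw/Ka = 6.17e-11; [OH⁻] = √(Kb × [A⁻]) = 2.7193e-06; pOH = 5.57; pH = 14 - pOH = 8.43.

V = 54.3 mL, pH = 8.43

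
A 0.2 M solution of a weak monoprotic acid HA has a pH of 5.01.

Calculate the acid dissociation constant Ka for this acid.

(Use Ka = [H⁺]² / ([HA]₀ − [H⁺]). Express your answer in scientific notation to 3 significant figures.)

[H⁺] = 10^(−pH) = 10^(−5.01) = 9.772e-06 M. For HA ⇌ H⁺ + A⁻, Ka = [H⁺][A⁻]/[HA] = [H⁺]² / ([HA]₀ − [H⁺]) = (9.772e-06)² / (0.2 − 9.772e-06) = 4.78e-10.

K_a = 4.78e-10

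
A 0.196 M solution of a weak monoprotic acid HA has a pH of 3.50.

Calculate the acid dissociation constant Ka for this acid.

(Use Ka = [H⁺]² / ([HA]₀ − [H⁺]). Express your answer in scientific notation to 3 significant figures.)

[H⁺] = 10^(−pH) = 10^(−3.50) = 3.162e-04 M. For HA ⇌ H⁺ + A⁻, Ka = [H⁺][A⁻]/[HA] = [H⁺]² / ([HA]₀ − [H⁺]) = (3.162e-04)² / (0.196 − 3.162e-04) = 5.11e-07.

K_a = 5.11e-07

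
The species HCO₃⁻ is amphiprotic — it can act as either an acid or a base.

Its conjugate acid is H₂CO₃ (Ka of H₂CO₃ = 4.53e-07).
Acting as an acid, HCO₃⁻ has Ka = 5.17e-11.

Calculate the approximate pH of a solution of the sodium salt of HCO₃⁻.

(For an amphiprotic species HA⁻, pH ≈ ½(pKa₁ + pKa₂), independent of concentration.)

pKa₁ = -log(4.53e-07) = 6.34; pKa₂ = -log(5.17e-11) = 10.29. For an amphiprotic species, pH ≈ ½(pKa₁ + pKa₂) = ½(6.34 + 10.29) = 8.32.

pH = 8.32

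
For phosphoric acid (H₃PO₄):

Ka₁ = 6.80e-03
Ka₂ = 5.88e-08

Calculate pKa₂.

pKa₂ = -log(Ka₂) = -log(5.88e-08) = 7.23.

pK_{a2} = 7.23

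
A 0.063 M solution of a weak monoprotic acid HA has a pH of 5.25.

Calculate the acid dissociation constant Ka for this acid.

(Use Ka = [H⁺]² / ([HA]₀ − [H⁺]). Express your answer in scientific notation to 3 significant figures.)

[H⁺] = 10^(−pH) = 10^(−5.25) = 5.623e-06 M. For HA ⇌ H⁺ + A⁻, Ka = [H⁺][A⁻]/[HA] = [H⁺]² / ([HA]₀ − [H⁺]) = (5.623e-06)² / (0.063 − 5.623e-06) = 5.02e-10.

K_a = 5.02e-10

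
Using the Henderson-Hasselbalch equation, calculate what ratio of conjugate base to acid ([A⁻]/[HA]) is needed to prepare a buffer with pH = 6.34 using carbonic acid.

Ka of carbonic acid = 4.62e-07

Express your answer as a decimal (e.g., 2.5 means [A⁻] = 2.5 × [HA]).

pKa = -log(4.62e-07) = 6.3354. pH = pKa + log([A⁻]/[HA]), so log([A⁻]/[HA]) = pH − pKa = 6.34 − 6.3354 = 0.0046. [A⁻]/[HA] = 10^(0.0046) = 1.01

[A⁻]/[HA] = 1.01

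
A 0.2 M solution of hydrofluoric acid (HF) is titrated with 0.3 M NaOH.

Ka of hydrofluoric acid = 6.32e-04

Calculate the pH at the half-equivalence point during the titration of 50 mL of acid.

At half-equivalence [HA] = [A⁻], so Henderson-Hasselbalch gives pH = pKa = -log(6.32e-04) = 3.20.

pH = pKa = 3.20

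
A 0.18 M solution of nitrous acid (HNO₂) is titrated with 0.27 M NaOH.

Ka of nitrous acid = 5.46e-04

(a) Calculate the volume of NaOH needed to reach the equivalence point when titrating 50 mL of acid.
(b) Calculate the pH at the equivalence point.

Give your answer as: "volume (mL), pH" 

moles acid = 0.18 × 50/1000 = 0.009 mol; V_base = moles/0.27 × 1000 = 33.3 mL. At equivalence only the conjugate base is present: [A⁻] = 0.009/0.083 = 1.0800e-01 M. Kb = Kw/Ka = 1.83e-11; [OH⁻] = √(Kb × [A⁻]) = 1.4064e-06; pOH = 5.85; pH = 14 - pOH = 8.15.

V = 33.3 mL, pH = 8.15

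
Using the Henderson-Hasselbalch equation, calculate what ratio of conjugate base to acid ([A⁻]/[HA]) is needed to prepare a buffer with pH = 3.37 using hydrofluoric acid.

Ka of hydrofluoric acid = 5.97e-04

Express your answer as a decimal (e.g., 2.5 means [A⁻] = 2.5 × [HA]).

pKa = -log(5.97e-04) = 3.2240. pH = pKa + log([A⁻]/[HA]), so log([A⁻]/[HA]) = pH − pKa = 3.37 − 3.2240 = 0.1460. [A⁻]/[HA] = 10^(0.1460) = 1.40

[A⁻]/[HA] = 1.40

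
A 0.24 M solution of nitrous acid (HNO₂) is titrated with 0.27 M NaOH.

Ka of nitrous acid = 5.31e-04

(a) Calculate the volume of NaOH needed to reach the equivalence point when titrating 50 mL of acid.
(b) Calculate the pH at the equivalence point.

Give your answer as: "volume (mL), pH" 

moles acid = 0.24 × 50/1000 = 0.012 mol; V_base = moles/0.27 × 1000 = 44.4 mL. At equivalence only the conjugate base is present: [A⁻] = 0.012/0.094 = 1.2706e-01 M. Kb = Kw/Ka = 1.88e-11; [OH⁻] = √(Kb × [A⁻]) = 1.5469e-06; pOH = 5.81; pH = 14 - pOH = 8.19.

V = 44.4 mL, pH = 8.19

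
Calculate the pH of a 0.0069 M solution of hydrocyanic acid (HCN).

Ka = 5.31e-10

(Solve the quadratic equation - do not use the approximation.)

x² + Ka×x - Ka×C = 0. Using quadratic formula: [H⁺] = 1.9139e-06

pH = 5.72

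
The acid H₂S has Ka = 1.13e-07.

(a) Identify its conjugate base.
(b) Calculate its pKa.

(a) The conjugate base is formed by removing one H⁺ from H₂S, giving HS⁻. (b) pKa = -log(Ka) = -log(1.13e-07) = 6.95.

Conjugate base: HS⁻; pK_a = 6.95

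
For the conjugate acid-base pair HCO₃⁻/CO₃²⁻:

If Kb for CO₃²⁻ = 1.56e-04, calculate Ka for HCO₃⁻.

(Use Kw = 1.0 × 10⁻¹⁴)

For a conjugate pair Ka × Kb = Kw, so Ka = Kw/Kb = 1.0 × 10⁻¹⁴ / 1.56e-04 = 6.41e-11.

K_a = 6.41e-11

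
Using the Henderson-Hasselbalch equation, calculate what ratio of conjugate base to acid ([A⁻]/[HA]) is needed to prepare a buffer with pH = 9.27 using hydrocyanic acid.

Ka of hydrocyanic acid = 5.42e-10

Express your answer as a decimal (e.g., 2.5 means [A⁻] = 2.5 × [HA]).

pKa = -log(5.42e-10) = 9.2660. pH = pKa + log([A⁻]/[HA]), so log([A⁻]/[HA]) = pH − pKa = 9.27 − 9.2660 = 0.0040. [A⁻]/[HA] = 10^(0.0040) = 1.01

[A⁻]/[HA] = 1.01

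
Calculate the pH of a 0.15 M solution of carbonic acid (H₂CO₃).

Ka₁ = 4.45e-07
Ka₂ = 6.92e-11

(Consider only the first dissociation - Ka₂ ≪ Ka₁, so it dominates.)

First dissociation dominates. From Ka₁ = [H⁺][HA⁻]/[H₂A], x² + Ka₁·x − Ka₁·C = 0 with C = 0.15 M and Ka₁ = 4.45e-07. Solving: [H⁺] = (−Ka₁ + √(Ka₁² + 4·Ka₁·C)) / 2 = 2.5814e-04 M. pH = -log(2.5814e-04) = 3.59.

pH = 3.59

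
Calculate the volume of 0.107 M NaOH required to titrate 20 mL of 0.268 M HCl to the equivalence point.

At equivalence: moles acid = moles base. moles HCl = 0.268 × 20/1000 = 0.00536 mol. V_base = moles / 0.107 × 1000 = 50.1 mL.

V_{base} = 50.1 mL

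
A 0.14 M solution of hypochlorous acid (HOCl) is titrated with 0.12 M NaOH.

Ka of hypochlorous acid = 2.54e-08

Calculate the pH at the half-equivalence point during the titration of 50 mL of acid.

At half-equivalence [HA] = [A⁻], so Henderson-Hasselbalch gives pH = pKa = -log(2.54e-08) = 7.60.

pH = pKa = 7.60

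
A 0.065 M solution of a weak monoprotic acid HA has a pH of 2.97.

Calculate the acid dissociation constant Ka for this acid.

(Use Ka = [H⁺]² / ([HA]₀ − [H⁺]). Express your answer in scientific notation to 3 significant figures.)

[H⁺] = 10^(−pH) = 10^(−2.97) = 1.072e-03 M. For HA ⇌ H⁺ + A⁻, Ka = [H⁺][A⁻]/[HA] = [H⁺]² / ([HA]₀ − [H⁺]) = (1.072e-03)² / (0.065 − 1.072e-03) = 1.80e-05.

K_a = 1.80e-05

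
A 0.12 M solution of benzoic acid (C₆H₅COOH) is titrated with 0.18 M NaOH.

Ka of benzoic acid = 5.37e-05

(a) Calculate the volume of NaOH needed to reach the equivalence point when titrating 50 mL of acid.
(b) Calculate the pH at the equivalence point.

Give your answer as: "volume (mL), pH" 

moles acid = 0.12 × 50/1000 = 0.006 mol; V_base = moles/0.18 × 1000 = 33.3 mL. At equivalence only the conjugate base is present: [A⁻] = 0.006/0.083 = 7.2000e-02 M. Kb = Kw/Ka = 1.86e-10; [OH⁻] = √(Kb × [A⁻]) = 3.6617e-06; pOH = 5.44; pH = 14 - pOH = 8.56.

V = 33.3 mL, pH = 8.56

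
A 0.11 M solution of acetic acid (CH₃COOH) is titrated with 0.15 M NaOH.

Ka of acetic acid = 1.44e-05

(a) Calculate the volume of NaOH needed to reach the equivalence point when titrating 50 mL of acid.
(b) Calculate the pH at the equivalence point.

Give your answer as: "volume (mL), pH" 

moles acid = 0.11 × 50/1000 = 0.0055 mol; V_base = moles/0.15 × 1000 = 36.7 mL. At equivalence only the conjugate base is present: [A⁻] = 0.0055/0.087 = 6.3462e-02 M. Kb = Kw/Ka = 6.94e-10; [OH⁻] = √(Kb × [A⁻]) = 6.6386e-06; pOH = 5.18; pH = 14 - pOH = 8.82.

V = 36.7 mL, pH = 8.82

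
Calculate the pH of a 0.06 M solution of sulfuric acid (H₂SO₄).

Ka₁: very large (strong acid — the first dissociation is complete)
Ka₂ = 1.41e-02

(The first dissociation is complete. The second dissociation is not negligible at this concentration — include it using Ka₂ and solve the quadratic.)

First dissociation is complete: [H⁺]₀ = [HSO₄⁻]₀ = C = 0.06 M. Second dissociation HSO₄⁻ ⇌ H⁺ + SO₄²⁻: let x = [SO₄²⁻]. Ka₂ = (C + x)·x / (C − x) = 1.41e-02 → x² + (C + Ka₂)·x − Ka₂·C = 0 → x² + 0.07410·x − 8.460e-04 = 0. x = (−0.07410 + √(0.07410² + 4 × 8.460e-04)) / 2 = 1.0053e-02 M. [H⁺] = C + x = 0.06 + 1.0053e-02 = 7.0053e-02 M. pH = -log(7.0053e-02) = 1.15.

pH = 1.15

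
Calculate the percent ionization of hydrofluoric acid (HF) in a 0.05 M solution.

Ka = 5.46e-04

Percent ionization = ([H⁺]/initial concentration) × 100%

Using Ka equilibrium: x² + Ka×x - Ka×C = 0. Solving: [H⁺] = 4.9591e-03. Percent = (4.9591e-03/0.05) × 100

Percent ionization = 9.92%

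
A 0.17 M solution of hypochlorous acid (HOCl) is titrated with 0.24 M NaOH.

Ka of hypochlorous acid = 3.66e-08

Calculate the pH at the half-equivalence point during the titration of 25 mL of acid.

At half-equivalence [HA] = [A⁻], so Henderson-Hasselbalch gives pH = pKa = -log(3.66e-08) = 7.44.

pH = pKa = 7.44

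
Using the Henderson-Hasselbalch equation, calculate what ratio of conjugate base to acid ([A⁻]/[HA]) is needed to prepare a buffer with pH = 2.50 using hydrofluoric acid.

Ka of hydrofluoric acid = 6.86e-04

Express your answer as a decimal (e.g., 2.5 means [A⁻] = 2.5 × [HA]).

pKa = -log(6.86e-04) = 3.1637. pH = pKa + log([A⁻]/[HA]), so log([A⁻]/[HA]) = pH − pKa = 2.50 − 3.1637 = -0.6637. [A⁻]/[HA] = 10^(-0.6637) = 0.217

[A⁻]/[HA] = 0.217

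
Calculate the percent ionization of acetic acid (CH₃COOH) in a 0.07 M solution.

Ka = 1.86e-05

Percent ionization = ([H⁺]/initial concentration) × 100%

Using Ka equilibrium: x² + Ka×x - Ka×C = 0. Solving: [H⁺] = 1.1318e-03. Percent = (1.1318e-03/0.07) × 100

Percent ionization = 1.62%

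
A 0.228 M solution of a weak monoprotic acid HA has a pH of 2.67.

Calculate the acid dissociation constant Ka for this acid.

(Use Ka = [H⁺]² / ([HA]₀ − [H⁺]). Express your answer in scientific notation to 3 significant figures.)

[H⁺] = 10^(−pH) = 10^(−2.67) = 2.138e-03 M. For HA ⇌ H⁺ + A⁻, Ka = [H⁺][A⁻]/[HA] = [H⁺]² / ([HA]₀ − [H⁺]) = (2.138e-03)² / (0.228 − 2.138e-03) = 2.02e-05.

K_a = 2.02e-05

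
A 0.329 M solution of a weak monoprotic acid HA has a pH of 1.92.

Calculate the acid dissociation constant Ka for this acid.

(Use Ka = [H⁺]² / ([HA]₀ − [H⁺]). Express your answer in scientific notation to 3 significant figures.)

[H⁺] = 10^(−pH) = 10^(−1.92) = 1.202e-02 M. For HA ⇌ H⁺ + A⁻, Ka = [H⁺][A⁻]/[HA] = [H⁺]² / ([HA]₀ − [H⁺]) = (1.202e-02)² / (0.329 − 1.202e-02) = 4.56e-04.

K_a = 4.56e-04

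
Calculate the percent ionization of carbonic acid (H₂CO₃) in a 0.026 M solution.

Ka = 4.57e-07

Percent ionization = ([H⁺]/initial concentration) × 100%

Using Ka equilibrium: x² + Ka×x - Ka×C = 0. Solving: [H⁺] = 1.0878e-04. Percent = (1.0878e-04/0.026) × 100

Percent ionization = 0.418%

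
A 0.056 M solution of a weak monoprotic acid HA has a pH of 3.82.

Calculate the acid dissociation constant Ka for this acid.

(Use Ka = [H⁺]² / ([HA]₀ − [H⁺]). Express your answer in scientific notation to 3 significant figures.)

[H⁺] = 10^(−pH) = 10^(−3.82) = 1.514e-04 M. For HA ⇌ H⁺ + A⁻, Ka = [H⁺][A⁻]/[HA] = [H⁺]² / ([HA]₀ − [H⁺]) = (1.514e-04)² / (0.056 − 1.514e-04) = 4.10e-07.

K_a = 4.10e-07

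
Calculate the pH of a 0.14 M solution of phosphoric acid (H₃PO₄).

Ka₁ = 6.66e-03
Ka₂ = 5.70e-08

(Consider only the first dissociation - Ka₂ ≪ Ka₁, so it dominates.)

First dissociation dominates. From Ka₁ = [H⁺][HA⁻]/[H₂A], x² + Ka₁·x − Ka₁·C = 0 with C = 0.14 M and Ka₁ = 6.66e-03. Solving: [H⁺] = (−Ka₁ + √(Ka₁² + 4·Ka₁·C)) / 2 = 2.7386e-02 M. pH = -log(2.7386e-02) = 1.56.

pH = 1.56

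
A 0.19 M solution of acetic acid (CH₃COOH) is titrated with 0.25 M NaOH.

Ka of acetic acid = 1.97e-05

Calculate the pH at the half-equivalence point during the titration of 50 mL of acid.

At half-equivalence [HA] = [A⁻], so Henderson-Hasselbalch gives pH = pKa = -log(1.97e-05) = 4.71.

pH = pKa = 4.71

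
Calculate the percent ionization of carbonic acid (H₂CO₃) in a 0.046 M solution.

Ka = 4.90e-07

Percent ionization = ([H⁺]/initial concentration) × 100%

Using Ka equilibrium: x² + Ka×x - Ka×C = 0. Solving: [H⁺] = 1.4989e-04. Percent = (1.4989e-04/0.046) × 100

Percent ionization = 0.326%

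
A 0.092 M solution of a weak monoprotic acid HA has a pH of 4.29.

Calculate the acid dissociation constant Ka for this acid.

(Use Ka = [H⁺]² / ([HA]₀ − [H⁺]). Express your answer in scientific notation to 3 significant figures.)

[H⁺] = 10^(−pH) = 10^(−4.29) = 5.129e-05 M. For HA ⇌ H⁺ + A⁻, Ka = [H⁺][A⁻]/[HA] = [H⁺]² / ([HA]₀ − [H⁺]) = (5.129e-05)² / (0.092 − 5.129e-05) = 2.86e-08.

K_a = 2.86e-08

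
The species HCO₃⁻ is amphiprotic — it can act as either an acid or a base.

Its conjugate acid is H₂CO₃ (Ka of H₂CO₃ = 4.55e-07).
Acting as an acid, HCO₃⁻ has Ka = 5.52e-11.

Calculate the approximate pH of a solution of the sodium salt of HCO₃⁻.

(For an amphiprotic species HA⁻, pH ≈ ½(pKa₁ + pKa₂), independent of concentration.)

pKa₁ = -log(4.55e-07) = 6.34; pKa₂ = -log(5.52e-11) = 10.26. For an amphiprotic species, pH ≈ ½(pKa₁ + pKa₂) = ½(6.34 + 10.26) = 8.30.

pH = 8.30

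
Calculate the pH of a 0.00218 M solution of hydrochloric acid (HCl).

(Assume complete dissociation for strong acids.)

[H⁺] = 0.00218 M for strong acid. pH = -log[H⁺] = -log(0.00218)

pH = 2.66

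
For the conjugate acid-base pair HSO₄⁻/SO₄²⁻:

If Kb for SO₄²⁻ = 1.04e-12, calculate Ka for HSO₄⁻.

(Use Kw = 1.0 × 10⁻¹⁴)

For a conjugate pair Ka × Kb = Kw, so Ka = Kw/Kb = 1.0 × 10⁻¹⁴ / 1.04e-12 = 9.62e-03.

K_a = 9.62e-03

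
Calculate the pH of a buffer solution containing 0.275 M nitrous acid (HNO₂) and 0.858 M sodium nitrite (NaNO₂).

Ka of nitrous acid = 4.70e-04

pKa = -log(4.70e-04) = 3.33. pH = pKa + log([A⁻]/[HA]) = 3.33 + log(0.858/0.275)

pH = 3.82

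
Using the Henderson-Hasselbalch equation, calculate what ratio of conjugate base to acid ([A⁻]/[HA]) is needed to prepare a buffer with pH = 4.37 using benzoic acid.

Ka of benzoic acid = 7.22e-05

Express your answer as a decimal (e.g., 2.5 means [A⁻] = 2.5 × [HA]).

pKa = -log(7.22e-05) = 4.1415. pH = pKa + log([A⁻]/[HA]), so log([A⁻]/[HA]) = pH − pKa = 4.37 − 4.1415 = 0.2285. [A⁻]/[HA] = 10^(0.2285) = 1.69

[A⁻]/[HA] = 1.69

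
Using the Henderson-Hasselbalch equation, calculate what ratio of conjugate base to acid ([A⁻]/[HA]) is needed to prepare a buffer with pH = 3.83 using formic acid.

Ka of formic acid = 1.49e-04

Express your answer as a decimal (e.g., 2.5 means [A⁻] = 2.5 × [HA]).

pKa = -log(1.49e-04) = 3.8268. pH = pKa + log([A⁻]/[HA]), so log([A⁻]/[HA]) = pH − pKa = 3.83 − 3.8268 = 0.0032. [A⁻]/[HA] = 10^(0.0032) = 1.01

[A⁻]/[HA] = 1.01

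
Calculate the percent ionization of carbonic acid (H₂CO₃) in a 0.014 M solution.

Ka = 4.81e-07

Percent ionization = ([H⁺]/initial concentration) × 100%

Using Ka equilibrium: x² + Ka×x - Ka×C = 0. Solving: [H⁺] = 8.1821e-05. Percent = (8.1821e-05/0.014) × 100

Percent ionization = 0.584%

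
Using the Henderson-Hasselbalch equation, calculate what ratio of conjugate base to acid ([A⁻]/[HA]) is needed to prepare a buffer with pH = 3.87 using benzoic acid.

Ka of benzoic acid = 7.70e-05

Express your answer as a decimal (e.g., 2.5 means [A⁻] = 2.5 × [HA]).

pKa = -log(7.70e-05) = 4.1135. pH = pKa + log([A⁻]/[HA]), so log([A⁻]/[HA]) = pH − pKa = 3.87 − 4.1135 = -0.2435. [A⁻]/[HA] = 10^(-0.2435) = 0.571

[A⁻]/[HA] = 0.571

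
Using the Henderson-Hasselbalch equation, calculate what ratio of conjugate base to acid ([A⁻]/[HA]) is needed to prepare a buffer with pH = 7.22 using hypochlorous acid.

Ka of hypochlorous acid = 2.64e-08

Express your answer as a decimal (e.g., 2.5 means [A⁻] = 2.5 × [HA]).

pKa = -log(2.64e-08) = 7.5784. pH = pKa + log([A⁻]/[HA]), so log([A⁻]/[HA]) = pH − pKa = 7.22 − 7.5784 = -0.3584. [A⁻]/[HA] = 10^(-0.3584) = 0.438

[A⁻]/[HA] = 0.438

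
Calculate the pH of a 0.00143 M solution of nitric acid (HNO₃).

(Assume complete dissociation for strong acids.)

[H⁺] = 0.00143 M for strong acid. pH = -log[H⁺] = -log(0.00143)

pH = 2.84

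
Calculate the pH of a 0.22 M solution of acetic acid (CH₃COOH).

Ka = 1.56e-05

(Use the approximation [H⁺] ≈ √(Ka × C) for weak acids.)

[H⁺] = √(Ka × C) = √(1.56e-05 × 0.22) = 1.8526e-03. pH = -log(1.8526e-03)

pH = 2.73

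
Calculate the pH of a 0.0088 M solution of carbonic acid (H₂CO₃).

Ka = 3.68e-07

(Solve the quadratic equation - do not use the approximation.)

x² + Ka×x - Ka×C = 0. Using quadratic formula: [H⁺] = 5.6723e-05

pH = 4.25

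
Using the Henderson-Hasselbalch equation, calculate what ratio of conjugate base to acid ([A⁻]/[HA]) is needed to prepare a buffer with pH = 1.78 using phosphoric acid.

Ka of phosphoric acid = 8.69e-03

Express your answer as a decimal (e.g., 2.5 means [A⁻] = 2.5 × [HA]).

pKa = -log(8.69e-03) = 2.0610. pH = pKa + log([A⁻]/[HA]), so log([A⁻]/[HA]) = pH − pKa = 1.78 − 2.0610 = -0.2810. [A⁻]/[HA] = 10^(-0.2810) = 0.524

[A⁻]/[HA] = 0.524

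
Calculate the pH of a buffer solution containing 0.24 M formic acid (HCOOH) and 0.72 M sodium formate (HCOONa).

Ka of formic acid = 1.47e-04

pKa = -log(1.47e-04) = 3.83. pH = pKa + log([A⁻]/[HA]) = 3.83 + log(0.72/0.24)

pH = 4.31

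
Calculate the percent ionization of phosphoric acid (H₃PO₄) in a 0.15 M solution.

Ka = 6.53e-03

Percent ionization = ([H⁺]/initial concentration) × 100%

Using Ka equilibrium: x² + Ka×x - Ka×C = 0. Solving: [H⁺] = 2.8202e-02. Percent = (2.8202e-02/0.15) × 100

Percent ionization = 18.8%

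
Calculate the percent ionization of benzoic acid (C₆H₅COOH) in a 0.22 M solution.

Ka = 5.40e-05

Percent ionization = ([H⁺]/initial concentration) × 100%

Using Ka equilibrium: x² + Ka×x - Ka×C = 0. Solving: [H⁺] = 3.4198e-03. Percent = (3.4198e-03/0.22) × 100

Percent ionization = 1.55%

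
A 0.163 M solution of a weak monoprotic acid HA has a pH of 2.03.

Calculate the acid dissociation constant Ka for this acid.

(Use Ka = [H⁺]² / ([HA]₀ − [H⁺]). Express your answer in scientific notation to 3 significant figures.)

[H⁺] = 10^(−pH) = 10^(−2.03) = 9.333e-03 M. For HA ⇌ H⁺ + A⁻, Ka = [H⁺][A⁻]/[HA] = [H⁺]² / ([HA]₀ − [H⁺]) = (9.333e-03)² / (0.163 − 9.333e-03) = 5.67e-04.

K_a = 5.67e-04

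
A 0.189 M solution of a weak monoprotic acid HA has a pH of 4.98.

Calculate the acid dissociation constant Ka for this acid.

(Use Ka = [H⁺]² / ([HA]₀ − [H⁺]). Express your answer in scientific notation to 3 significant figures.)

[H⁺] = 10^(−pH) = 10^(−4.98) = 1.047e-05 M. For HA ⇌ H⁺ + A⁻, Ka = [H⁺][A⁻]/[HA] = [H⁺]² / ([HA]₀ − [H⁺]) = (1.047e-05)² / (0.189 − 1.047e-05) = 5.80e-10.

K_a = 5.80e-10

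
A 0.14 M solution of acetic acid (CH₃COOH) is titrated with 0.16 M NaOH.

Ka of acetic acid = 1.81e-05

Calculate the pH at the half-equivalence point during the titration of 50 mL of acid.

At half-equivalence [HA] = [A⁻], so Henderson-Hasselbalch gives pH = pKa = -log(1.81e-05) = 4.74.

pH = pKa = 4.74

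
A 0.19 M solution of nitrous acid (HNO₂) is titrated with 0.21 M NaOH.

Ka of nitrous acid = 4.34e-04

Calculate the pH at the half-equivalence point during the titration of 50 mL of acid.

At half-equivalence [HA] = [A⁻], so Henderson-Hasselbalch gives pH = pKa = -log(4.34e-04) = 3.36.

pH = pKa = 3.36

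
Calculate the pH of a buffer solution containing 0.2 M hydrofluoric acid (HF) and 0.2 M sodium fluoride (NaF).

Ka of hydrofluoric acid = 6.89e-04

pKa = -log(6.89e-04) = 3.16. pH = pKa + log([A⁻]/[HA]) = 3.16 + log(0.2/0.2)

pH = 3.16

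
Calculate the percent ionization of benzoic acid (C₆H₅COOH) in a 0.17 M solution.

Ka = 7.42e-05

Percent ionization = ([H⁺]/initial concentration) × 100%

Using Ka equilibrium: x² + Ka×x - Ka×C = 0. Solving: [H⁺] = 3.5147e-03. Percent = (3.5147e-03/0.17) × 100

Percent ionization = 2.07%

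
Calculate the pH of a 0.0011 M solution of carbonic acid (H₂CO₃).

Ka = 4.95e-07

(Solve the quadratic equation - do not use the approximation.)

x² + Ka×x - Ka×C = 0. Using quadratic formula: [H⁺] = 2.3088e-05

pH = 4.64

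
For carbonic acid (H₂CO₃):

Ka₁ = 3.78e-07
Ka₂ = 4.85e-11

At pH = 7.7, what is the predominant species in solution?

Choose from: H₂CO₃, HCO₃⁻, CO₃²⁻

pKa₁ = 6.42, pKa₂ = 10.31. For a polyprotic acid the predominant species crosses at each pKa: below pKa_n the protonated form dominates, above it the deprotonated form does. At pH = 7.7, the predominant species is HCO₃⁻.

HCO₃⁻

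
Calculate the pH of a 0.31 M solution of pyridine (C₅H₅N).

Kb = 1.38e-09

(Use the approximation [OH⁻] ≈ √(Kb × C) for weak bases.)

[OH⁻] = √(Kb × C) = √(1.38e-09 × 0.31) = 2.0683e-05. pOH = 4.68, pH = 14 - pOH

pH = 9.32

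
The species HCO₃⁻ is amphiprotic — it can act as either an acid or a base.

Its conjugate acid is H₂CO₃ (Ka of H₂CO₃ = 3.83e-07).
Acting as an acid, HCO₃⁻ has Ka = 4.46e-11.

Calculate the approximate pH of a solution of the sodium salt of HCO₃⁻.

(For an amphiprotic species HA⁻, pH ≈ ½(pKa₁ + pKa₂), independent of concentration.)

pKa₁ = -log(3.83e-07) = 6.42; pKa₂ = -log(4.46e-11) = 10.35. For an amphiprotic species, pH ≈ ½(pKa₁ + pKa₂) = ½(6.42 + 10.35) = 8.38.

pH = 8.38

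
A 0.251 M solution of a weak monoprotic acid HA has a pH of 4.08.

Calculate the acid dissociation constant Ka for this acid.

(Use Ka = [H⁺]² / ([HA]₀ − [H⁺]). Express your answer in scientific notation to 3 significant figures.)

[H⁺] = 10^(−pH) = 10^(−4.08) = 8.318e-05 M. For HA ⇌ H⁺ + A⁻, Ka = [H⁺][A⁻]/[HA] = [H⁺]² / ([HA]₀ − [H⁺]) = (8.318e-05)² / (0.251 − 8.318e-05) = 2.76e-08.

K_a = 2.76e-08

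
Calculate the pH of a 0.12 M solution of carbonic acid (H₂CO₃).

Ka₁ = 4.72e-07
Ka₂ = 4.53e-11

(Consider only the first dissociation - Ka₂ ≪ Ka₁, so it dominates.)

First dissociation dominates. From Ka₁ = [H⁺][HA⁻]/[H₂A], x² + Ka₁·x − Ka₁·C = 0 with C = 0.12 M and Ka₁ = 4.72e-07. Solving: [H⁺] = (−Ka₁ + √(Ka₁² + 4·Ka₁·C)) / 2 = 2.3776e-04 M. pH = -log(2.3776e-04) = 3.62.

pH = 3.62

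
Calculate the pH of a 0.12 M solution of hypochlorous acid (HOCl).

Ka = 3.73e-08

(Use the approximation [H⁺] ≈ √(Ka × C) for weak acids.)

[H⁺] = √(Ka × C) = √(3.73e-08 × 0.12) = 6.6903e-05. pH = -log(6.6903e-05)

pH = 4.17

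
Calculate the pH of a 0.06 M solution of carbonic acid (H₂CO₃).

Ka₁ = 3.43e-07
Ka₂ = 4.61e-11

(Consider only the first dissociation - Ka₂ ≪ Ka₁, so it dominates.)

First dissociation dominates. From Ka₁ = [H⁺][HA⁻]/[H₂A], x² + Ka₁·x − Ka₁·C = 0 with C = 0.06 M and Ka₁ = 3.43e-07. Solving: [H⁺] = (−Ka₁ + √(Ka₁² + 4·Ka₁·C)) / 2 = 1.4329e-04 M. pH = -log(1.4329e-04) = 3.84.

pH = 3.84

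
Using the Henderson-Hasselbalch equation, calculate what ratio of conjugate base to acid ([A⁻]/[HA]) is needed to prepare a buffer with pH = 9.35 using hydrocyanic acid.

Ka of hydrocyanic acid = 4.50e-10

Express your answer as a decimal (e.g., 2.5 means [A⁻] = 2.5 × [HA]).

pKa = -log(4.50e-10) = 9.3468. pH = pKa + log([A⁻]/[HA]), so log([A⁻]/[HA]) = pH − pKa = 9.35 − 9.3468 = 0.0032. [A⁻]/[HA] = 10^(0.0032) = 1.01

[A⁻]/[HA] = 1.01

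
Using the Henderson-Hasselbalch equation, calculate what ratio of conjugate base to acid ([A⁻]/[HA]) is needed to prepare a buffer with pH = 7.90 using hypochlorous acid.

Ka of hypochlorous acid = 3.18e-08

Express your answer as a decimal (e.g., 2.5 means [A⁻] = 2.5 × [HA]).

pKa = -log(3.18e-08) = 7.4976. pH = pKa + log([A⁻]/[HA]), so log([A⁻]/[HA]) = pH − pKa = 7.90 − 7.4976 = 0.4024. [A⁻]/[HA] = 10^(0.4024) = 2.53

[A⁻]/[HA] = 2.53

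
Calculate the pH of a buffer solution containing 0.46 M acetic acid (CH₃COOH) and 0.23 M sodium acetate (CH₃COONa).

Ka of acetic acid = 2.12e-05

pKa = -log(2.12e-05) = 4.67. pH = pKa + log([A⁻]/[HA]) = 4.67 + log(0.23/0.46)

pH = 4.37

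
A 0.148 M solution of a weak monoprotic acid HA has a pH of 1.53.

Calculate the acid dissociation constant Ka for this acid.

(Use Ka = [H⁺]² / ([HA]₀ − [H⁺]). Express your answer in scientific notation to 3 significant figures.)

[H⁺] = 10^(−pH) = 10^(−1.53) = 2.951e-02 M. For HA ⇌ H⁺ + A⁻, Ka = [H⁺][A⁻]/[HA] = [H⁺]² / ([HA]₀ − [H⁺]) = (2.951e-02)² / (0.148 − 2.951e-02) = 7.35e-03.

K_a = 7.35e-03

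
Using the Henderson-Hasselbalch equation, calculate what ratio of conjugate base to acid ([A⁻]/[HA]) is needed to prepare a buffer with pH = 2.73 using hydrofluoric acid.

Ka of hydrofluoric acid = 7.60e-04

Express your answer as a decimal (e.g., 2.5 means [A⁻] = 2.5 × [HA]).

pKa = -log(7.60e-04) = 3.1192. pH = pKa + log([A⁻]/[HA]), so log([A⁻]/[HA]) = pH − pKa = 2.73 − 3.1192 = -0.3892. [A⁻]/[HA] = 10^(-0.3892) = 0.408

[A⁻]/[HA] = 0.408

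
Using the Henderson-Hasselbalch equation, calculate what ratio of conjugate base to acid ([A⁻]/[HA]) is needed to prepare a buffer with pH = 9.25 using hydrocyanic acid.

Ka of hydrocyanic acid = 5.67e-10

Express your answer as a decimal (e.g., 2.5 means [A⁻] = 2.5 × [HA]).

pKa = -log(5.67e-10) = 9.2464. pH = pKa + log([A⁻]/[HA]), so log([A⁻]/[HA]) = pH − pKa = 9.25 − 9.2464 = 0.0036. [A⁻]/[HA] = 10^(0.0036) = 1.01

[A⁻]/[HA] = 1.01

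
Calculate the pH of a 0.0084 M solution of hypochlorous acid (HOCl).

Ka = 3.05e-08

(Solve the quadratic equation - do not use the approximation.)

x² + Ka×x - Ka×C = 0. Using quadratic formula: [H⁺] = 1.5991e-05

pH = 4.80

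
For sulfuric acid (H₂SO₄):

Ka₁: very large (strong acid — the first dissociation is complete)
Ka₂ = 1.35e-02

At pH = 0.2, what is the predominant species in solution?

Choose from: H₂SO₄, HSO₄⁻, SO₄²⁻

The first dissociation is complete, so H₂SO₄ itself is never the predominant species in water; pKa₂ = -log(1.35e-02) = 1.87. For a polyprotic acid the predominant species crosses at each pKa: below pKa_n the protonated form dominates, above it the deprotonated form does. At pH = 0.2, the predominant species is HSO₄⁻.

HSO₄⁻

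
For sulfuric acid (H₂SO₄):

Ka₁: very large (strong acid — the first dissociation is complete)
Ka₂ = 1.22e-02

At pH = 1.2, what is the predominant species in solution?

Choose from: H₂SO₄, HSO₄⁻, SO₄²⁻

The first dissociation is complete, so H₂SO₄ itself is never the predominant species in water; pKa₂ = -log(1.22e-02) = 1.91. For a polyprotic acid the predominant species crosses at each pKa: below pKa_n the protonated form dominates, above it the deprotonated form does. At pH = 1.2, the predominant species is HSO₄⁻.

HSO₄⁻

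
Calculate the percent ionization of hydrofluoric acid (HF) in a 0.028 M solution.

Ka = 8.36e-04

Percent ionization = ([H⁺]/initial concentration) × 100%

Using Ka equilibrium: x² + Ka×x - Ka×C = 0. Solving: [H⁺] = 4.4382e-03. Percent = (4.4382e-03/0.028) × 100

Percent ionization = 15.9%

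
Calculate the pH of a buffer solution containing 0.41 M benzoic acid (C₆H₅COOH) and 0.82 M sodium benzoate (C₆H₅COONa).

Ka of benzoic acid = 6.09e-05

pKa = -log(6.09e-05) = 4.22. pH = pKa + log([A⁻]/[HA]) = 4.22 + log(0.82/0.41)

pH = 4.52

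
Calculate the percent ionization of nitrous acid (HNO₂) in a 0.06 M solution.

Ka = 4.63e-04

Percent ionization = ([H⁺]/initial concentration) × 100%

Using Ka equilibrium: x² + Ka×x - Ka×C = 0. Solving: [H⁺] = 5.0443e-03. Percent = (5.0443e-03/0.06) × 100

Percent ionization = 8.41%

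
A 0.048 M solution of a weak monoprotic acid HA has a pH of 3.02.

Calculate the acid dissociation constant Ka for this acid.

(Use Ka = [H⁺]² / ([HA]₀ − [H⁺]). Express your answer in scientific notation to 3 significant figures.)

[H⁺] = 10^(−pH) = 10^(−3.02) = 9.550e-04 M. For HA ⇌ H⁺ + A⁻, Ka = [H⁺][A⁻]/[HA] = [H⁺]² / ([HA]₀ − [H⁺]) = (9.550e-04)² / (0.048 − 9.550e-04) = 1.94e-05.

K_a = 1.94e-05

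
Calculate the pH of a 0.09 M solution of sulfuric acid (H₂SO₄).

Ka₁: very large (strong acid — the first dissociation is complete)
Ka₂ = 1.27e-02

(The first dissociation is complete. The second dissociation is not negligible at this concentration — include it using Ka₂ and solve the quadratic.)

First dissociation is complete: [H⁺]₀ = [HSO₄⁻]₀ = C = 0.09 M. Second dissociation HSO₄⁻ ⇌ H⁺ + SO₄²⁻: let x = [SO₄²⁻]. Ka₂ = (C + x)·x / (C − x) = 1.27e-02 → x² + (C + Ka₂)·x − Ka₂·C = 0 → x² + 0.10270·x − 1.143e-03 = 0. x = (−0.10270 + √(0.10270² + 4 × 1.143e-03)) / 2 = 1.0130e-02 M. [H⁺] = C + x = 0.09 + 1.0130e-02 = 1.0013e-01 M. pH = -log(1.0013e-01) = 1.00.

pH = 1.00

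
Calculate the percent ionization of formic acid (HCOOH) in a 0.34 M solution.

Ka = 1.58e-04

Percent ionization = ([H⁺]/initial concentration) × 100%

Using Ka equilibrium: x² + Ka×x - Ka×C = 0. Solving: [H⁺] = 7.2508e-03. Percent = (7.2508e-03/0.34) × 100

Percent ionization = 2.13%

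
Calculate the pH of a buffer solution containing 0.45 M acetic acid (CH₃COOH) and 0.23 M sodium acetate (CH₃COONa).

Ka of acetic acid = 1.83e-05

pKa = -log(1.83e-05) = 4.74. pH = pKa + log([A⁻]/[HA]) = 4.74 + log(0.23/0.45)

pH = 4.45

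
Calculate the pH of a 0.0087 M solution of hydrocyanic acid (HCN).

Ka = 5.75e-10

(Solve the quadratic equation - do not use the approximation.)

x² + Ka×x - Ka×C = 0. Using quadratic formula: [H⁺] = 2.2363e-06

pH = 5.65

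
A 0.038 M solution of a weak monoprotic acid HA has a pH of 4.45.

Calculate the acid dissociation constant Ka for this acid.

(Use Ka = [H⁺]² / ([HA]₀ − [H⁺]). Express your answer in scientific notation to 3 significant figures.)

[H⁺] = 10^(−pH) = 10^(−4.45) = 3.548e-05 M. For HA ⇌ H⁺ + A⁻, Ka = [H⁺][A⁻]/[HA] = [H⁺]² / ([HA]₀ − [H⁺]) = (3.548e-05)² / (0.038 − 3.548e-05) = 3.32e-08.

K_a = 3.32e-08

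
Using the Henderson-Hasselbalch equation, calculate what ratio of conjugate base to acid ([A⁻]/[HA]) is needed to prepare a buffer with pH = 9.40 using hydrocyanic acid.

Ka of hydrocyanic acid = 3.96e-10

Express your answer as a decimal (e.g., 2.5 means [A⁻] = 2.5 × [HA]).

pKa = -log(3.96e-10) = 9.4023. pH = pKa + log([A⁻]/[HA]), so log([A⁻]/[HA]) = pH − pKa = 9.40 − 9.4023 = -0.0023. [A⁻]/[HA] = 10^(-0.0023) = 0.995

[A⁻]/[HA] = 0.995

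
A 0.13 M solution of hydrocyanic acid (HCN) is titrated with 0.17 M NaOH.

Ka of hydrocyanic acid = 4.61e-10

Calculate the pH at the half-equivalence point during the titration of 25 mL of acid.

At half-equivalence [HA] = [A⁻], so Henderson-Hasselbalch gives pH = pKa = -log(4.61e-10) = 9.34.

pH = pKa = 9.34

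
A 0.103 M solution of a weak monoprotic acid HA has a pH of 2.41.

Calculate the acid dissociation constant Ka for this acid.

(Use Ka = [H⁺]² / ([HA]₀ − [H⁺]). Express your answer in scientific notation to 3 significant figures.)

[H⁺] = 10^(−pH) = 10^(−2.41) = 3.890e-03 M. For HA ⇌ H⁺ + A⁻, Ka = [H⁺][A⁻]/[HA] = [H⁺]² / ([HA]₀ − [H⁺]) = (3.890e-03)² / (0.103 − 3.890e-03) = 1.53e-04.

K_a = 1.53e-04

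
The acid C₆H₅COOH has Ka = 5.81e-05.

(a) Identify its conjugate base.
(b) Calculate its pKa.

(a) The conjugate base is formed by removing one H⁺ from C₆H₅COOH, giving C₆H₅COO⁻. (b) pKa = -log(Ka) = -log(5.81e-05) = 4.24.

Conjugate base: C₆H₅COO⁻; pK_a = 4.24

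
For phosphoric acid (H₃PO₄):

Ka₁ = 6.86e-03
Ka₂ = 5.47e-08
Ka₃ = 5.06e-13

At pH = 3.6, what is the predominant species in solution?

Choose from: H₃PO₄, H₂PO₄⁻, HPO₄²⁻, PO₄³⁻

pKa₁ = 2.16, pKa₂ = 7.26, pKa₃ = 12.30. For a polyprotic acid the predominant species crosses at each pKa: below pKa_n the protonated form dominates, above it the deprotonated form does. At pH = 3.6, the predominant species is H₂PO₄⁻.

H₂PO₄⁻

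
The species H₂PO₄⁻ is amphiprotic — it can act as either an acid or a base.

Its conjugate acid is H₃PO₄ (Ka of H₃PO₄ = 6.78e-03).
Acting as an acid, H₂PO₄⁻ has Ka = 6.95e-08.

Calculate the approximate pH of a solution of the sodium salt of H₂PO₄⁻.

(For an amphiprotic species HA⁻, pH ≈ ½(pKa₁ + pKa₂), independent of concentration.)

pKa₁ = -log(6.78e-03) = 2.17; pKa₂ = -log(6.95e-08) = 7.16. For an amphiprotic species, pH ≈ ½(pKa₁ + pKa₂) = ½(2.17 + 7.16) = 4.66.

pH = 4.66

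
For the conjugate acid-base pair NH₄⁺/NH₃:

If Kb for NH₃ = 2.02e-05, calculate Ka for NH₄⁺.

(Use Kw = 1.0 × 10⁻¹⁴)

For a conjugate pair Ka × Kb = Kw, so Ka = Kw/Kb = 1.0 × 10⁻¹⁴ / 2.02e-05 = 4.95e-10.

K_a = 4.95e-10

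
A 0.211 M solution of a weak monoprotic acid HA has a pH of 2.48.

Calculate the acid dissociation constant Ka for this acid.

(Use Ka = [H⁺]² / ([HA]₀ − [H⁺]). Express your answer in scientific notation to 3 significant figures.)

[H⁺] = 10^(−pH) = 10^(−2.48) = 3.311e-03 M. For HA ⇌ H⁺ + A⁻, Ka = [H⁺][A⁻]/[HA] = [H⁺]² / ([HA]₀ − [H⁺]) = (3.311e-03)² / (0.211 − 3.311e-03) = 5.28e-05.

K_a = 5.28e-05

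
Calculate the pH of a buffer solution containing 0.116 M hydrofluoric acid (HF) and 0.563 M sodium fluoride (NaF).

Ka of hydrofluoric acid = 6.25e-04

pKa = -log(6.25e-04) = 3.20. pH = pKa + log([A⁻]/[HA]) = 3.20 + log(0.563/0.116)

pH = 3.89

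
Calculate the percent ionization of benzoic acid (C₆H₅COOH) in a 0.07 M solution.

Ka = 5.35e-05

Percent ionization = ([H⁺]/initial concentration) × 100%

Using Ka equilibrium: x² + Ka×x - Ka×C = 0. Solving: [H⁺] = 1.9086e-03. Percent = (1.9086e-03/0.07) × 100

Percent ionization = 2.73%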